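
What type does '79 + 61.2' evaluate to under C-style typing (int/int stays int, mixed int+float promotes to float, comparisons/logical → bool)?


Operand types: int + float
Rule: mixed int/float promotes to float; int/int stays int
Result type: float


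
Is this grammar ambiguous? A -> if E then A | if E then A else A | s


dangling else: 'if E then if E then s else s' parses two ways
Ambiguous


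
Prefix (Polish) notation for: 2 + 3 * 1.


'*' binds tighter: tree is (+ 2 (* 3 1))
Prefix: + 2 * 3 1


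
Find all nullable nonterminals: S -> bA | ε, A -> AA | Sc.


A nonterminal is nullable iff some alternative derives ε (directly, or every symbol in it is nullable)
Nullable: {S}


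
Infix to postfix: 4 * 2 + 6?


Left to right (same or higher precedence on left)
Postfix: 4 2 * 6 +


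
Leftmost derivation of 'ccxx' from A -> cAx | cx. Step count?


Derivation: A => cAx => ccxx
Steps: 2


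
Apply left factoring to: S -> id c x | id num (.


Common prefix: 'id'
Factored: S -> id S', S' -> c x | num (


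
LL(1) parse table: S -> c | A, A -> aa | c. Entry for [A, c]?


For [A, c]: 'c' ∈ FIRST(c)
Entry: A -> c


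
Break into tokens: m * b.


Scan left to right, longest-match per lexeme
Tokens: ID(m), OP(*), ID(b)


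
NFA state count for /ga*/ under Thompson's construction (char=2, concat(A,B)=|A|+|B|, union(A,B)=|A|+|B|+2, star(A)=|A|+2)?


Syntax tree has 2 char leaf(s), 0 union(s), 1 star(s)
chars contribute 2×2 = 4; each union adds +2; each star adds +2
Total: 4 + 0 + 2 = 6 states


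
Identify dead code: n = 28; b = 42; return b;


n is assigned but never read
Dead: 'n = 28'


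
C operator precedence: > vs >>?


'>>' is shift (level 8); '>' is relational (level 7)
Higher level binds tighter
'>>' has higher precedence than '>'


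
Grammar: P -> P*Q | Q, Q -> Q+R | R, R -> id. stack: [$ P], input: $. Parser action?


start symbol P on stack, input exhausted
Action: accept


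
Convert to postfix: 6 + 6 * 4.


* has higher precedence, evaluate 6*4 first
Postfix: 6 6 4 * +


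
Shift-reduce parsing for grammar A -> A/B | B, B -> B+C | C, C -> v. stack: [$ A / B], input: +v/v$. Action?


'+' can extend B; shift to build B -> B+C
Action: shift


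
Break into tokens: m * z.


Scan left to right, longest-match per lexeme
Tokens: ID(m), OP(*), ID(z)


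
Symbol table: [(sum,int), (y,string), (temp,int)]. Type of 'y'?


Lookup 'y' → type string


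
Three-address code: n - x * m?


Break into single-operator statements:
t1 = x * m
t2 = n - t1


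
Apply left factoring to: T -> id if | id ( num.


Common prefix: 'id'
Factored: T -> id T', T' -> if | ( num


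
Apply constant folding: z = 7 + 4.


7 + 4 = 11 at compile time
Optimized: z = 11


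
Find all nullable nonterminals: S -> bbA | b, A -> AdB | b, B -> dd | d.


A nonterminal is nullable iff some alternative derives ε (directly, or every symbol in it is nullable)
Nullable: {}


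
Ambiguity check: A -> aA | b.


right-linear, alternatives start with distinct terminals 'a' vs 'b': unique leftmost derivation
Unambiguous


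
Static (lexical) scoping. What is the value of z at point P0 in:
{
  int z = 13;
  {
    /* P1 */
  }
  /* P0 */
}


z declared in the same block as P0
z = 13


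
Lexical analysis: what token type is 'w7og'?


Pattern: letter/underscore followed by alphanumerics, not a keyword
Type: IDENTIFIER


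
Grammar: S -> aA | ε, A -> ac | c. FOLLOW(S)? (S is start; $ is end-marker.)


$ ∈ FOLLOW(S). For each A -> αBβ: add FIRST(β)\{ε} to FOLLOW(B); if β nullable, add FOLLOW(A).
FOLLOW(S) = {$}


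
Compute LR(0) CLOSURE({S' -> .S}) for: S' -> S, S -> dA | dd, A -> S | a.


Start: S' -> .S
For each item with dot before a nonterminal B, add B -> .γ for every B-production
Closure: [S' -> .S, S -> .dA, S -> .dd]


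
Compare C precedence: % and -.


'%' is multiplicative (level 10); '-' is additive (level 9)
Higher level binds tighter
'%' has higher precedence than '-'


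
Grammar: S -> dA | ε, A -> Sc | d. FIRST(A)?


Per alternative of A: FIRST(Sc) = {c, d}; FIRST(d) = {d}
FIRST(A) = {c, d}


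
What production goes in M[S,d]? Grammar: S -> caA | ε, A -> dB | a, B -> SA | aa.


For [S, d]: ε is nullable and 'd' ∈ FOLLOW(S)
Entry: S -> ε


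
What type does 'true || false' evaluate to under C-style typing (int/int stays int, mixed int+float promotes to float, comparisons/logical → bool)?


Operand types: bool || bool
Rule: logical operators take bool operands and yield bool
Result type: bool


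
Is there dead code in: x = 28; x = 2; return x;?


first assignment to x is overwritten before any read
Dead: 'x = 28'


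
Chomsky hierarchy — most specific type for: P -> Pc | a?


Left-linear: every RHS is a terminal or one nonterminal followed by a terminal
Classification: Type 3 (Regular)


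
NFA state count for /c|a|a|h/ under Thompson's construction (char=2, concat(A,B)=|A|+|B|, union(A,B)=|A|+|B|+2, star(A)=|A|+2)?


Syntax tree has 4 char leaf(s), 3 union(s), 0 star(s)
chars contribute 4×2 = 8; each union adds +2; each star adds +2
Total: 8 + 6 + 0 = 14 states


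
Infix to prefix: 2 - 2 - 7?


left-to-right (same/higher precedence on left): tree is (- (- 2 2) 7)
Prefix: - - 2 2 7


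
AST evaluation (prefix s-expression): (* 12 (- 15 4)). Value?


Evaluate inner: (- 15 4) = 11
Evaluate root: (* 12 11) = 132
Result: 132


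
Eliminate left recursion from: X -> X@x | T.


Left-recursive alternatives: X@x; non-recursive: T
Introduce X': X -> TX', X' -> @xX' | ε


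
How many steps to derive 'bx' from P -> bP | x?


Derivation: P => bP => bx
Steps: 2


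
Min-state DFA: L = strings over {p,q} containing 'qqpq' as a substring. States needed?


KMP-style automaton: 4 progress states + 1 absorbing accept = 5
Minimal DFA: 5 states


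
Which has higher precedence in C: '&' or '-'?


'-' is additive (level 9); '&' is bitwise AND (level 5)
Higher level binds tighter
'-' has higher precedence than '&'


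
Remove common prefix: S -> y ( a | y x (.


Common prefix: 'y'
Factored: S -> y S', S' -> ( a | x (


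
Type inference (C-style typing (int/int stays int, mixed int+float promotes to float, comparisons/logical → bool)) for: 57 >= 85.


Operand types: int >= int
Rule: comparison yields bool
Result type: bool


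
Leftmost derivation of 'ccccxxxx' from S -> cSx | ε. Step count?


Derivation: S => cSx => ccSxx => cccSxxx => ccccSxxxx => ccccxxxx
Steps: 5


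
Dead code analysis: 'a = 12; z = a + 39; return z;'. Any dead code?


a is read by z's definition; z is returned
No dead code


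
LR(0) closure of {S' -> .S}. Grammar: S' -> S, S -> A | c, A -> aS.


Start: S' -> .S
For each item with dot before a nonterminal B, add B -> .γ for every B-production
Closure: [S' -> .S, S -> .A, S -> .c, A -> .aS]


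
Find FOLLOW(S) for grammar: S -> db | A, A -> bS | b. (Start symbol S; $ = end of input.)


$ ∈ FOLLOW(S). For each A -> αBβ: add FIRST(β)\{ε} to FOLLOW(B); if β nullable, add FOLLOW(A).
FOLLOW(S) = {$}


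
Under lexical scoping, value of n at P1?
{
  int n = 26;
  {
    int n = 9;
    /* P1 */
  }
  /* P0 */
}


n declared in the same block as P1
n = 9


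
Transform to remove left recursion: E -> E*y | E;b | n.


Left-recursive alternatives: E*y, E;b; non-recursive: n
Introduce E': E -> nE', E' -> *yE' | ;bE' | ε


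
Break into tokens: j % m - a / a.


Scan left to right, longest-match per lexeme
Tokens: ID(j), OP(%), ID(m), OP(-), ID(a), OP(/), ID(a)


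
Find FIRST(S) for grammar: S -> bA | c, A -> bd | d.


Per alternative of S: FIRST(bA) = {b}; FIRST(c) = {c}
FIRST(S) = {b, c}


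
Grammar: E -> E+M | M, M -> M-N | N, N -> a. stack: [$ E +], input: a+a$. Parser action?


no handle ('E+' is not any RHS); shift 'a'
Action: shift


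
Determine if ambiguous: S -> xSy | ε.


balanced x^n…y^n: each string has a unique parse
Unambiguous


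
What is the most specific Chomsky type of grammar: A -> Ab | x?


Left-linear: every RHS is a terminal or one nonterminal followed by a terminal
Classification: Type 3 (Regular)


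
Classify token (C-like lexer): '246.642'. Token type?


Pattern: digits with a decimal point
Type: FLOAT_LITERAL


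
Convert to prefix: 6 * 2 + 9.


left-to-right (same/higher precedence on left): tree is (+ (* 6 2) 9)
Prefix: + * 6 2 9


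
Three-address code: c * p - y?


Break into single-operator statements:
t1 = c * p
t2 = t1 - y


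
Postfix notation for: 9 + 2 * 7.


* has higher precedence, evaluate 2*7 first
Postfix: 9 2 7 * +


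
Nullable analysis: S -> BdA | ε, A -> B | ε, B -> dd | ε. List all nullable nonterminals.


A nonterminal is nullable iff some alternative derives ε (directly, or every symbol in it is nullable)
Nullable: {A, B, S}


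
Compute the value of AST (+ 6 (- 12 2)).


Evaluate inner: (- 12 2) = 10
Evaluate root: (+ 6 10) = 16
Result: 16


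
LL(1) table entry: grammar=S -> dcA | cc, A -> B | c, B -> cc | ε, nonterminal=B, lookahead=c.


For [B, c]: 'c' ∈ FIRST(cc)
Entry: B -> cc


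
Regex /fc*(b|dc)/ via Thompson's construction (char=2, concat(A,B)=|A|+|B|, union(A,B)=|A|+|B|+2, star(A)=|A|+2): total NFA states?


Syntax tree has 5 char leaf(s), 1 union(s), 1 star(s)
chars contribute 5×2 = 10; each union adds +2; each star adds +2
Total: 10 + 2 + 2 = 14 states


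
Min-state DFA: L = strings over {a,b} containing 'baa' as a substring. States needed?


KMP-style automaton: 3 progress states + 1 absorbing accept = 4
Minimal DFA: 4 states


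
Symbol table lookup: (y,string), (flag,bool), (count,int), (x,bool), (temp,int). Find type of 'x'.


Lookup 'x' → type bool


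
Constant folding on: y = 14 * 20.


14 * 20 = 280 at compile time
Optimized: y = 280


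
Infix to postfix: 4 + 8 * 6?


* has higher precedence, evaluate 8*6 first
Postfix: 4 8 6 * +


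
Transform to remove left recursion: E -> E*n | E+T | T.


Left-recursive alternatives: E*n, E+T; non-recursive: T
Introduce E': E -> TE', E' -> *nE' | +TE' | ε


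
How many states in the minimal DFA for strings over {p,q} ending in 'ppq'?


Track the longest suffix of input matching a prefix of 'ppq': 4 classes (prefixes of length 0..3)
Minimal DFA: 4 states


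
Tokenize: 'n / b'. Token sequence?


Scan left to right, longest-match per lexeme
Tokens: ID(n), OP(/), ID(b)


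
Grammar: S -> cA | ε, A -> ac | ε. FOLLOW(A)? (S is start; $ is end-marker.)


$ ∈ FOLLOW(S). For each A -> αBβ: add FIRST(β)\{ε} to FOLLOW(B); if β nullable, add FOLLOW(A).
FOLLOW(A) = {$}


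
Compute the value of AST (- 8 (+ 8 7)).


Evaluate inner: (+ 8 7) = 15
Evaluate root: (- 8 15) = -7
Result: -7


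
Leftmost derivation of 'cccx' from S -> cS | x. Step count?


Derivation: S => cS => ccS => cccS => cccx
Steps: 4


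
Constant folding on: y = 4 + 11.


4 + 11 = 15 at compile time
Optimized: y = 15


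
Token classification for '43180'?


Pattern: digits only
Type: INTEGER_LITERAL


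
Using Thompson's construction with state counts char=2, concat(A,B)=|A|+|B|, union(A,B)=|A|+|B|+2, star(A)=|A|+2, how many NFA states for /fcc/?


Syntax tree has 3 char leaf(s), 0 union(s), 0 star(s)
chars contribute 3×2 = 6; each union adds +2; each star adds +2
Total: 6 + 0 + 0 = 6 states


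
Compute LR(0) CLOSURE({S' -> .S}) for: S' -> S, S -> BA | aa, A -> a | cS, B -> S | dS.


Start: S' -> .S
For each item with dot before a nonterminal B, add B -> .γ for every B-production
Closure: [S' -> .S, S -> .BA, S -> .aa, B -> .S, B -> .dS]


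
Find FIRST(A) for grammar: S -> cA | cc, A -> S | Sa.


Per alternative of A: FIRST(S) = {c}; FIRST(Sa) = {c}
FIRST(A) = {c}


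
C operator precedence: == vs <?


'<' is relational (level 7); '==' is equality (level 6)
Higher level binds tighter
'<' has higher precedence than '=='


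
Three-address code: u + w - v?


Break into single-operator statements:
t1 = u + w
t2 = t1 - v


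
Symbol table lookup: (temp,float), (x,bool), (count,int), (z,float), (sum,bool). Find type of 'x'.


Lookup 'x' → type bool


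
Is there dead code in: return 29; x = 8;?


statement follows a return and is unreachable
Dead: 'x = 8'


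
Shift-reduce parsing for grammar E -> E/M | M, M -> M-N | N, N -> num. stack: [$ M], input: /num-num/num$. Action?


lookahead ∉ {-} so M won't extend; reduce E -> M
Action: reduce (E -> M)


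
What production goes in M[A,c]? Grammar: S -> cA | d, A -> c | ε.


For [A, c]: 'c' ∈ FIRST(c)
Entry: A -> c


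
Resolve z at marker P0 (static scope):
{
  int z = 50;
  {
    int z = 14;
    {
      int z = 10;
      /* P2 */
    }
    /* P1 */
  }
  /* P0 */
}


z declared in the same block as P0
z = 50


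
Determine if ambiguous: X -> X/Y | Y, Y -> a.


precedence layered via separate nonterminal Y: deterministic
Unambiguous


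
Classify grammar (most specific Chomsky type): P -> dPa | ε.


Single nonterminal LHS, but d^n a^n is not regular
Classification: Type 2 (Context-Free)


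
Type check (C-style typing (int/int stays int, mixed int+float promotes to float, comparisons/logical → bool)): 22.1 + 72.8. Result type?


Operand types: float + float
Rule: mixed int/float promotes to float; int/int stays int
Result type: float


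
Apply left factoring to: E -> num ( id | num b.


Common prefix: 'num'
Factored: E -> num E', E' -> ( id | b


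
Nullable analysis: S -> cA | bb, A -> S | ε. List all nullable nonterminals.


A nonterminal is nullable iff some alternative derives ε (directly, or every symbol in it is nullable)
Nullable: {A}


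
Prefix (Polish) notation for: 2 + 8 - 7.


left-to-right (same/higher precedence on left): tree is (- (+ 2 8) 7)
Prefix: - + 2 8 7


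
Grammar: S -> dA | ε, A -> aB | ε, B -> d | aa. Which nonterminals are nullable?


A nonterminal is nullable iff some alternative derives ε (directly, or every symbol in it is nullable)
Nullable: {A, S}


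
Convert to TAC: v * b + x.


Break into single-operator statements:
t1 = v * b
t2 = t1 + x


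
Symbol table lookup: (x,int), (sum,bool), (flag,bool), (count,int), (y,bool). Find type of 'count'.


Lookup 'count' → type int


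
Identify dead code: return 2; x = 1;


statement follows a return and is unreachable
Dead: 'x = 1'


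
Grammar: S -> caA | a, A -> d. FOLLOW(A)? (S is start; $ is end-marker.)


$ ∈ FOLLOW(S). For each A -> αBβ: add FIRST(β)\{ε} to FOLLOW(B); if β nullable, add FOLLOW(A).
FOLLOW(A) = {$}


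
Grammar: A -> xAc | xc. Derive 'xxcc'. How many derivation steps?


Derivation: A => xAc => xxcc
Steps: 2


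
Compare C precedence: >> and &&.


'>>' is shift (level 8); '&&' is logical AND (level 2)
Higher level binds tighter
'>>' has higher precedence than '&&'


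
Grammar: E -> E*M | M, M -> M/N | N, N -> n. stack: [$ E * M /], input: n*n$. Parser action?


no handle; shift 'n'
Action: shift


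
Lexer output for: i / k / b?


Scan left to right, longest-match per lexeme
Tokens: ID(i), OP(/), ID(k), OP(/), ID(b)


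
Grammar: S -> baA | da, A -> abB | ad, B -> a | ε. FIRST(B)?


Per alternative of B: FIRST(a) = {a}; FIRST(ε) = {ε}
FIRST(B) = {a, ε}


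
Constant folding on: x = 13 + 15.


13 + 15 = 28 at compile time
Optimized: x = 28


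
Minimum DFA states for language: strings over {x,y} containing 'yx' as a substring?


KMP-style automaton: 2 progress states + 1 absorbing accept = 3
Minimal DFA: 3 states


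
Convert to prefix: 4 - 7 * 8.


'*' binds tighter: tree is (- 4 (* 7 8))
Prefix: - 4 * 7 8


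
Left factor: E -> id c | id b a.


Common prefix: 'id'
Factored: E -> id E', E' -> c | b a


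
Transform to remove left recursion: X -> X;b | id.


Left-recursive alternatives: X;b; non-recursive: id
Introduce X': X -> idX', X' -> ;bX' | ε


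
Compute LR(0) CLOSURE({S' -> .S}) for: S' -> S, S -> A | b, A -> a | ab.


Start: S' -> .S
For each item with dot before a nonterminal B, add B -> .γ for every B-production
Closure: [S' -> .S, S -> .A, S -> .b, A -> .a, A -> .ab]


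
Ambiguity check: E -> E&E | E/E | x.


'x&x/x' has two parse trees (no precedence encoded between & and /)
Ambiguous


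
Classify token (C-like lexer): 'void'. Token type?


Pattern: reserved word
Type: KEYWORD


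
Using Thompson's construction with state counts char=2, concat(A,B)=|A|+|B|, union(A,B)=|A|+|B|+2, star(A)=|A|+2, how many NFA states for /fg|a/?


Syntax tree has 3 char leaf(s), 1 union(s), 0 star(s)
chars contribute 3×2 = 6; each union adds +2; each star adds +2
Total: 6 + 2 + 0 = 8 states


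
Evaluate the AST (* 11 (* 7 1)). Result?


Evaluate inner: (* 7 1) = 7
Evaluate root: (* 11 7) = 77
Result: 77


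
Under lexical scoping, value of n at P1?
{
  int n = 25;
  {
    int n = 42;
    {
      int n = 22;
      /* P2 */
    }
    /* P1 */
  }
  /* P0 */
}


n declared in the same block as P1
n = 42


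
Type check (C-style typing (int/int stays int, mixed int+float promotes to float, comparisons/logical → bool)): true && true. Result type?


Operand types: bool && bool
Rule: logical operators take bool operands and yield bool
Result type: bool


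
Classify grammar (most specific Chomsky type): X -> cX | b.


Right-linear: every RHS is a terminal or a terminal followed by one nonterminal
Classification: Type 3 (Regular)


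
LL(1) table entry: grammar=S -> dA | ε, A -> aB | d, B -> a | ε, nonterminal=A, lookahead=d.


For [A, d]: 'd' ∈ FIRST(d)
Entry: A -> d


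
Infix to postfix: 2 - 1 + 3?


Left to right (same or higher precedence on left)
Postfix: 2 1 - 3 +


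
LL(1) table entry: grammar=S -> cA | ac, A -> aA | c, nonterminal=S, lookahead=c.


For [S, c]: 'c' ∈ FIRST(cA)
Entry: S -> cA


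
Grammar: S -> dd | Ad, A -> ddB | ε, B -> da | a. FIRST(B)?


Per alternative of B: FIRST(da) = {d}; FIRST(a) = {a}
FIRST(B) = {a, d}


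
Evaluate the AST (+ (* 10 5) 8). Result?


Evaluate inner: (* 10 5) = 50
Evaluate root: (+ 50 8) = 58
Result: 58


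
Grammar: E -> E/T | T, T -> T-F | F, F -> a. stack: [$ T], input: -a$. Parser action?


shift '-' to continue T -> T-F
Action: shift


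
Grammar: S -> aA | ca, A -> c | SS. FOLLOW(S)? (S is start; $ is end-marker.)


$ ∈ FOLLOW(S). For each A -> αBβ: add FIRST(β)\{ε} to FOLLOW(B); if β nullable, add FOLLOW(A).
FOLLOW(S) = {$, a, c}


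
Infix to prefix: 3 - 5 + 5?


left-to-right (same/higher precedence on left): tree is (+ (- 3 5) 5)
Prefix: + - 3 5 5


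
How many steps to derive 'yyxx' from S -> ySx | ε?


Derivation: S => ySx => yySxx => yyxx
Steps: 3


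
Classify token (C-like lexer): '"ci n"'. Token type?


Pattern: double-quoted sequence
Type: STRING_LITERAL


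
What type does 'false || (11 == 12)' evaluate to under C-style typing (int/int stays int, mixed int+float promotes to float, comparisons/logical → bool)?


Operand types: bool || bool
Rule: logical operators take bool operands and yield bool
Result type: bool


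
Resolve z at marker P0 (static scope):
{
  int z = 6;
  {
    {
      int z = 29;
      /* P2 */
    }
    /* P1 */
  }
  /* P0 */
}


z declared in the same block as P0
z = 6


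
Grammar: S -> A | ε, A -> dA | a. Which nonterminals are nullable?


A nonterminal is nullable iff some alternative derives ε (directly, or every symbol in it is nullable)
Nullable: {S}


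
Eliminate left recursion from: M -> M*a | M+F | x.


Left-recursive alternatives: M*a, M+F; non-recursive: x
Introduce M': M -> xM', M' -> *aM' | +FM' | ε


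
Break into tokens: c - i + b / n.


Scan left to right, longest-match per lexeme
Tokens: ID(c), OP(-), ID(i), OP(+), ID(b), OP(/), ID(n)


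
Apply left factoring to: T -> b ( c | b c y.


Common prefix: 'b'
Factored: T -> b T', T' -> ( c | c y


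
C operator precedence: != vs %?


'%' is multiplicative (level 10); '!=' is equality (level 6)
Higher level binds tighter
'%' has higher precedence than '!='


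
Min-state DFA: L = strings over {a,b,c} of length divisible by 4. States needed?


Track length mod 4: states 0..3, accept at 0
Minimal DFA: 4 states


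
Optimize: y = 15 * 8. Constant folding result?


15 * 8 = 120 at compile time
Optimized: y = 120


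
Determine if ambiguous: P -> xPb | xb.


balanced x^n…b^n: each string has a unique parse
Unambiguous


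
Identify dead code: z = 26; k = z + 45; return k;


z is read by k's definition; k is returned
No dead code


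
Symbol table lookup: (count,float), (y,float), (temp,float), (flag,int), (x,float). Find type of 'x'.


Lookup 'x' → type float


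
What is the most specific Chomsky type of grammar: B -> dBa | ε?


Single nonterminal LHS, but d^n a^n is not regular
Classification: Type 2 (Context-Free)


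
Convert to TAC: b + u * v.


Break into single-operator statements:
t1 = u * v
t2 = b + t1


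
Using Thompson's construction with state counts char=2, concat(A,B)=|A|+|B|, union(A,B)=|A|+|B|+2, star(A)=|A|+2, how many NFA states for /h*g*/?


Syntax tree has 2 char leaf(s), 0 union(s), 2 star(s)
chars contribute 2×2 = 4; each union adds +2; each star adds +2
Total: 4 + 0 + 4 = 8 states


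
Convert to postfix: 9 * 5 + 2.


Left to right (same or higher precedence on left)
Postfix: 9 5 * 2 +


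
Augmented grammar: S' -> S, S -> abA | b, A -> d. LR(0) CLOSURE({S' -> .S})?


Start: S' -> .S
For each item with dot before a nonterminal B, add B -> .γ for every B-production
Closure: [S' -> .S, S -> .abA, S -> .b]


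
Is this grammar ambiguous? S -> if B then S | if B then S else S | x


dangling else: 'if B then if B then x else x' parses two ways
Ambiguous


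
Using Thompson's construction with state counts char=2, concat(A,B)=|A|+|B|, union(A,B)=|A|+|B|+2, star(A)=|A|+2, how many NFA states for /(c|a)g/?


Syntax tree has 3 char leaf(s), 1 union(s), 0 star(s)
chars contribute 3×2 = 6; each union adds +2; each star adds +2
Total: 6 + 2 + 0 = 8 states


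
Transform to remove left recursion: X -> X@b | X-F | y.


Left-recursive alternatives: X@b, X-F; non-recursive: y
Introduce X': X -> yX', X' -> @bX' | -FX' | ε


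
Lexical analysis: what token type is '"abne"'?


Pattern: double-quoted sequence
Type: STRING_LITERAL


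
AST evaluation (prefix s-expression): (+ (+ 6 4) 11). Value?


Evaluate inner: (+ 6 4) = 10
Evaluate root: (+ 10 11) = 21
Result: 21


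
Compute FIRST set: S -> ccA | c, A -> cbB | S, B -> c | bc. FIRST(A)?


Per alternative of A: FIRST(cbB) = {c}; FIRST(S) = {c}
FIRST(A) = {c}


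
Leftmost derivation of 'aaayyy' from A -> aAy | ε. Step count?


Derivation: A => aAy => aaAyy => aaaAyyy => aaayyy
Steps: 4


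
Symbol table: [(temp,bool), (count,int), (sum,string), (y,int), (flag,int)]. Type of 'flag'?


Lookup 'flag' → type int


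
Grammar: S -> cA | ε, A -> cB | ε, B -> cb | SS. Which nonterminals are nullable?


A nonterminal is nullable iff some alternative derives ε (directly, or every symbol in it is nullable)
Nullable: {A, B, S}


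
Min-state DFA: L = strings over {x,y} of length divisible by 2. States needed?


Track length mod 2: states 0..1, accept at 0
Minimal DFA: 2 states


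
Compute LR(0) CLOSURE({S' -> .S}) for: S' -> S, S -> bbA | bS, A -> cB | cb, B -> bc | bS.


Start: S' -> .S
For each item with dot before a nonterminal B, add B -> .γ for every B-production
Closure: [S' -> .S, S -> .bbA, S -> .bS]


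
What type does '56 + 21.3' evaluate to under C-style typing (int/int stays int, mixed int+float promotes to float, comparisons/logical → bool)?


Operand types: int + float
Rule: mixed int/float promotes to float; int/int stays int
Result type: float


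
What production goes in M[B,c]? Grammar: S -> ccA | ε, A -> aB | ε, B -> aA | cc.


For [B, c]: 'c' ∈ FIRST(cc)
Entry: B -> cc


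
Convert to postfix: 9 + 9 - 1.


Left to right (same or higher precedence on left)
Postfix: 9 9 + 1 -


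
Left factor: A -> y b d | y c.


Common prefix: 'y'
Factored: A -> y A', A' -> b d | c


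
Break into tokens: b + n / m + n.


Scan left to right, longest-match per lexeme
Tokens: ID(b), OP(+), ID(n), OP(/), ID(m), OP(+), ID(n)


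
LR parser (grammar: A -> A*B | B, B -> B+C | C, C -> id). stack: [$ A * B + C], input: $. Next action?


handle 'B+C' on top
Action: reduce (B -> B+C)


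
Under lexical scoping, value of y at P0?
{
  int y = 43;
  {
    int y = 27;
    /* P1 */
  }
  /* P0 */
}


y declared in the same block as P0
y = 43


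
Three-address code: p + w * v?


Break into single-operator statements:
t1 = w * v
t2 = p + t1


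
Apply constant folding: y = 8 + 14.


8 + 14 = 22 at compile time
Optimized: y = 22


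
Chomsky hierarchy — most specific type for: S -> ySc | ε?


Single nonterminal LHS, but y^n c^n is not regular
Classification: Type 2 (Context-Free)


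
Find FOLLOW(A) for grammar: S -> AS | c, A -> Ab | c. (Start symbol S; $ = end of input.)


$ ∈ FOLLOW(S). For each A -> αBβ: add FIRST(β)\{ε} to FOLLOW(B); if β nullable, add FOLLOW(A).
FOLLOW(A) = {b, c}


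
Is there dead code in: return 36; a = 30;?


statement follows a return and is unreachable
Dead: 'a = 30'


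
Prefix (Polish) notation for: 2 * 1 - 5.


left-to-right (same/higher precedence on left): tree is (- (* 2 1) 5)
Prefix: - * 2 1 5


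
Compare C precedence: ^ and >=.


'>=' is relational (level 7); '^' is bitwise XOR (level 4)
Higher level binds tighter
'>=' has higher precedence than '^'


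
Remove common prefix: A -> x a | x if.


Common prefix: 'x'
Factored: A -> x A', A' -> a | if


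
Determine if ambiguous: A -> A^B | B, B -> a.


precedence layered via separate nonterminal B: deterministic
Unambiguous


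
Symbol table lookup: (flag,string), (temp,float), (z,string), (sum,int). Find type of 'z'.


Lookup 'z' → type string


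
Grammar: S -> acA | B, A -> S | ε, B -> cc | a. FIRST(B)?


Per alternative of B: FIRST(cc) = {c}; FIRST(a) = {a}
FIRST(B) = {a, c}


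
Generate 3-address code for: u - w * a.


Break into single-operator statements:
t1 = w * a
t2 = u - t1


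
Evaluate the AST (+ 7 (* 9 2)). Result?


Evaluate inner: (* 9 2) = 18
Evaluate root: (+ 7 18) = 25
Result: 25


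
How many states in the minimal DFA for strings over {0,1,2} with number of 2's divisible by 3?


Track (count of 2) mod 3: states 0..2, accept at 0
Minimal DFA: 3 states


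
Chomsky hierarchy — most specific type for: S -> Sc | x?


Left-linear: every RHS is a terminal or one nonterminal followed by a terminal
Classification: Type 3 (Regular)


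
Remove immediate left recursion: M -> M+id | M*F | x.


Left-recursive alternatives: M+id, M*F; non-recursive: x
Introduce M': M -> xM', M' -> +idM' | *FM' | ε


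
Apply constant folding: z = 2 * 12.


2 * 12 = 24 at compile time
Optimized: z = 24


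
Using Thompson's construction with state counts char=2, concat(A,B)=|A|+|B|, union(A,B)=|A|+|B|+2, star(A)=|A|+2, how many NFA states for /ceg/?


Syntax tree has 3 char leaf(s), 0 union(s), 0 star(s)
chars contribute 3×2 = 6; each union adds +2; each star adds +2
Total: 6 + 0 + 0 = 6 states


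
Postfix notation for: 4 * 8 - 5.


Left to right (same or higher precedence on left)
Postfix: 4 8 * 5 -


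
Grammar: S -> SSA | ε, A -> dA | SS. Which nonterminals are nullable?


A nonterminal is nullable iff some alternative derives ε (directly, or every symbol in it is nullable)
Nullable: {A, S}


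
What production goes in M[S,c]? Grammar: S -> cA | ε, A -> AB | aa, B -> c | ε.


For [S, c]: 'c' ∈ FIRST(cA)
Entry: S -> cA


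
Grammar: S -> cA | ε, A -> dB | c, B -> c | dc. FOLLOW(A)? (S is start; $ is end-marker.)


$ ∈ FOLLOW(S). For each A -> αBβ: add FIRST(β)\{ε} to FOLLOW(B); if β nullable, add FOLLOW(A).
FOLLOW(A) = {$}


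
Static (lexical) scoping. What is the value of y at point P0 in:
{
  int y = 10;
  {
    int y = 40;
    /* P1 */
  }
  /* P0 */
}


y declared in the same block as P0
y = 10


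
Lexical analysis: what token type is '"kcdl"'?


Pattern: double-quoted sequence
Type: STRING_LITERAL


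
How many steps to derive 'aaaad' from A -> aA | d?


Derivation: A => aA => aaA => aaaA => aaaaA => aaaad
Steps: 5


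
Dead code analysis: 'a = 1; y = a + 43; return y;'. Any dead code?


a is read by y's definition; y is returned
No dead code


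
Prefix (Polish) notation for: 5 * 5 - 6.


left-to-right (same/higher precedence on left): tree is (- (* 5 5) 6)
Prefix: - * 5 5 6


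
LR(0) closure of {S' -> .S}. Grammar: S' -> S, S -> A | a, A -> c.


Start: S' -> .S
For each item with dot before a nonterminal B, add B -> .γ for every B-production
Closure: [S' -> .S, S -> .A, S -> .a, A -> .c]


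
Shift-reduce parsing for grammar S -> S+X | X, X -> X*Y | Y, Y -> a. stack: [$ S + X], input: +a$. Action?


handle 'S+X' on top; lookahead ∈ FOLLOW(S) = {+, $}
Action: reduce (S -> S+X)


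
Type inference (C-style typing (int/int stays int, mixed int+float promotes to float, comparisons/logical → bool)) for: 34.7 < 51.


Operand types: float < int
Rule: comparison yields bool
Result type: bool


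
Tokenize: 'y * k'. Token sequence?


Scan left to right, longest-match per lexeme
Tokens: ID(y), OP(*), ID(k)


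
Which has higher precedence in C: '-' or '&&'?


'-' is additive (level 9); '&&' is logical AND (level 2)
Higher level binds tighter
'-' has higher precedence than '&&'


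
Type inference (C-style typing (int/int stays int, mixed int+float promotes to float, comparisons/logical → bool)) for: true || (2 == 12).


Operand types: bool || bool
Rule: logical operators take bool operands and yield bool
Result type: bool


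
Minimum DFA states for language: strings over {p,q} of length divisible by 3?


Track length mod 3: states 0..2, accept at 0
Minimal DFA: 3 states


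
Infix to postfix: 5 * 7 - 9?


Left to right (same or higher precedence on left)
Postfix: 5 7 * 9 -


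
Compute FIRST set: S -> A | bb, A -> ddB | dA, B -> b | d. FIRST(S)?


Per alternative of S: FIRST(A) = {d}; FIRST(bb) = {b}
FIRST(S) = {b, d}


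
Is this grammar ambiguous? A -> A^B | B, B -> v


precedence layered via separate nonterminal B: deterministic
Unambiguous


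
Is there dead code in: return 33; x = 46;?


statement follows a return and is unreachable
Dead: 'x = 46'


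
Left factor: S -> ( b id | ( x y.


Common prefix: '('
Factored: S -> ( S', S' -> b id | x y


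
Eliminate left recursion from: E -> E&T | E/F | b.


Left-recursive alternatives: E&T, E/F; non-recursive: b
Introduce E': E -> bE', E' -> &TE' | /FE' | ε


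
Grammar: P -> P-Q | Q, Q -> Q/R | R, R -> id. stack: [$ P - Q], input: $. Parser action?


handle 'P-Q' on top; lookahead ∈ FOLLOW(P) = {-, $}
Action: reduce (P -> P-Q)


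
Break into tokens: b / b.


Scan left to right, longest-match per lexeme
Tokens: ID(b), OP(/), ID(b)


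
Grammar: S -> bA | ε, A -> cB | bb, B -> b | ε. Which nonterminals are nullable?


A nonterminal is nullable iff some alternative derives ε (directly, or every symbol in it is nullable)
Nullable: {B, S}


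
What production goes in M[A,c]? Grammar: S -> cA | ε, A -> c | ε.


For [A, c]: 'c' ∈ FIRST(c)
Entry: A -> c


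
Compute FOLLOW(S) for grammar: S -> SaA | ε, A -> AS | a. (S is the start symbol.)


$ ∈ FOLLOW(S). For each A -> αBβ: add FIRST(β)\{ε} to FOLLOW(B); if β nullable, add FOLLOW(A).
FOLLOW(S) = {$, a}


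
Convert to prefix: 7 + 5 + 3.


left-to-right (same/higher precedence on left): tree is (+ (+ 7 5) 3)
Prefix: + + 7 5 3


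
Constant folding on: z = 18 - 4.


18 - 4 = 14 at compile time
Optimized: z = 14


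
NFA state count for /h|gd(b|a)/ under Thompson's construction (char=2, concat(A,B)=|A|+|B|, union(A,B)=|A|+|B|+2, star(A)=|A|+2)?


Syntax tree has 5 char leaf(s), 2 union(s), 0 star(s)
chars contribute 5×2 = 10; each union adds +2; each star adds +2
Total: 10 + 4 + 0 = 14 states


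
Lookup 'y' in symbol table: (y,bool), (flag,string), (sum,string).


Lookup 'y' → type bool


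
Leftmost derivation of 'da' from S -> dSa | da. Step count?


Derivation: S => da
Steps: 1


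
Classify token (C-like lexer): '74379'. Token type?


Pattern: digits only
Type: INTEGER_LITERAL


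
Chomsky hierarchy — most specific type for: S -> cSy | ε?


Single nonterminal LHS, but c^n y^n is not regular
Classification: Type 2 (Context-Free)


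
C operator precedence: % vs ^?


'%' is multiplicative (level 10); '^' is bitwise XOR (level 4)
Higher level binds tighter
'%' has higher precedence than '^'


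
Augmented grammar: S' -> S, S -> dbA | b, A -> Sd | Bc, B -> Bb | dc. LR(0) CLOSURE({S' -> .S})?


Start: S' -> .S
For each item with dot before a nonterminal B, add B -> .γ for every B-production
Closure: [S' -> .S, S -> .dbA, S -> .b]


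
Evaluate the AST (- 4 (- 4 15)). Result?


Evaluate inner: (- 4 15) = -11
Evaluate root: (- 4 -11) = 15
Result: 15


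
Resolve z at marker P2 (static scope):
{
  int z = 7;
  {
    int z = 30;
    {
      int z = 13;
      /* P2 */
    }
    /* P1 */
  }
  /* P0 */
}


z declared in the same block as P2
z = 13


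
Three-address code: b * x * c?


Break into single-operator statements:
t1 = b * x
t2 = t1 * c


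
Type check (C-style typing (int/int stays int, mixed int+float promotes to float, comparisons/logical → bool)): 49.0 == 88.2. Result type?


Operand types: float == float
Rule: comparison yields bool
Result type: bool


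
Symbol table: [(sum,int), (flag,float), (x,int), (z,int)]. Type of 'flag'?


Lookup 'flag' → type float


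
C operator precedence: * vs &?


'*' is multiplicative (level 10); '&' is bitwise AND (level 5)
Higher level binds tighter
'*' has higher precedence than '&'


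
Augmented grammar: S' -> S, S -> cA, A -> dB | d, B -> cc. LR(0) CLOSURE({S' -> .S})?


Start: S' -> .S
For each item with dot before a nonterminal B, add B -> .γ for every B-production
Closure: [S' -> .S, S -> .cA]


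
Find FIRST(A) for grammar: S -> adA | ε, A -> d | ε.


Per alternative of A: FIRST(d) = {d}; FIRST(ε) = {ε}
FIRST(A) = {d, ε}


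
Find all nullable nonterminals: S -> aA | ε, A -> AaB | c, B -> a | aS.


A nonterminal is nullable iff some alternative derives ε (directly, or every symbol in it is nullable)
Nullable: {S}


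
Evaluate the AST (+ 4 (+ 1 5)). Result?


Evaluate inner: (+ 1 5) = 6
Evaluate root: (+ 4 6) = 10
Result: 10


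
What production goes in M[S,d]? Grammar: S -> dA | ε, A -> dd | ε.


For [S, d]: 'd' ∈ FIRST(dA)
Entry: S -> dA


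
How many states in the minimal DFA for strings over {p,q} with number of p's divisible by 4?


Track (count of p) mod 4: states 0..3, accept at 0
Minimal DFA: 4 states


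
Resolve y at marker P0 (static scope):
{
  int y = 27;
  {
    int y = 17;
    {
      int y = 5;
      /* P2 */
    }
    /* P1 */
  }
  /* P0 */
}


y declared in the same block as P0
y = 27


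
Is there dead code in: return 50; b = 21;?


statement follows a return and is unreachable
Dead: 'b = 21'


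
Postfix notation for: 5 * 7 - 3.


Left to right (same or higher precedence on left)
Postfix: 5 7 * 3 -


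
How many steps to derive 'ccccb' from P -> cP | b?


Derivation: P => cP => ccP => cccP => ccccP => ccccb
Steps: 5


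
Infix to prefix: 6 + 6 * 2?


'*' binds tighter: tree is (+ 6 (* 6 2))
Prefix: + 6 * 6 2


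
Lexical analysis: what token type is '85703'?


Pattern: digits only
Type: INTEGER_LITERAL


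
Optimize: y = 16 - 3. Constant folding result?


16 - 3 = 13 at compile time
Optimized: y = 13


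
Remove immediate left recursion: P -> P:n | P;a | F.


Left-recursive alternatives: P:n, P;a; non-recursive: F
Introduce P': P -> FP', P' -> :nP' | ;aP' | ε


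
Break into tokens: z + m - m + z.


Scan left to right, longest-match per lexeme
Tokens: ID(z), OP(+), ID(m), OP(-), ID(m), OP(+), ID(z)


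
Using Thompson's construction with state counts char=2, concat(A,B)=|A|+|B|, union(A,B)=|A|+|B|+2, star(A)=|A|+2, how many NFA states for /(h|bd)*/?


Syntax tree has 3 char leaf(s), 1 union(s), 1 star(s)
chars contribute 3×2 = 6; each union adds +2; each star adds +2
Total: 6 + 2 + 2 = 10 states


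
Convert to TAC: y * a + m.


Break into single-operator statements:
t1 = y * a
t2 = t1 + m


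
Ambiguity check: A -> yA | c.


right-linear, alternatives start with distinct terminals 'y' vs 'c': unique leftmost derivation
Unambiguous


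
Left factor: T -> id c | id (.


Common prefix: 'id'
Factored: T -> id T', T' -> c | (


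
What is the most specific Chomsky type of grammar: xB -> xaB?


LHS has context (more than one symbol) and |LHS| ≤ |RHS|
Classification: Type 1 (Context-Sensitive)


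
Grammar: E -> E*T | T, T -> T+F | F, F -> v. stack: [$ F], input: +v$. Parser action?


'F' (not preceded by T+) is the handle for T -> F
Action: reduce (T -> F)


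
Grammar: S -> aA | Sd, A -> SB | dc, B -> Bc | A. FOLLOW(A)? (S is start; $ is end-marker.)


$ ∈ FOLLOW(S). For each A -> αBβ: add FIRST(β)\{ε} to FOLLOW(B); if β nullable, add FOLLOW(A).
FOLLOW(A) = {$, a, c, d}


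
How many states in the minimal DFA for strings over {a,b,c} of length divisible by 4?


Track length mod 4: states 0..3, accept at 0
Minimal DFA: 4 states


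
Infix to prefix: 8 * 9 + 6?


left-to-right (same/higher precedence on left): tree is (+ (* 8 9) 6)
Prefix: + * 8 9 6


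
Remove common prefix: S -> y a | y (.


Common prefix: 'y'
Factored: S -> y S', S' -> a | (


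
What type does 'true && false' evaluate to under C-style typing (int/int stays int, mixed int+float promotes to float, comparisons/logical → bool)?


Operand types: bool && bool
Rule: logical operators take bool operands and yield bool
Result type: bool


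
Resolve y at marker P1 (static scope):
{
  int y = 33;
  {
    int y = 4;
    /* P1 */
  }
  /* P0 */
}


y declared in the same block as P1
y = 4


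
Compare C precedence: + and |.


'+' is additive (level 9); '|' is bitwise OR (level 3)
Higher level binds tighter
'+' has higher precedence than '|'


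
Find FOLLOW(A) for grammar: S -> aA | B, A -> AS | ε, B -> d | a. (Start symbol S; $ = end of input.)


$ ∈ FOLLOW(S). For each A -> αBβ: add FIRST(β)\{ε} to FOLLOW(B); if β nullable, add FOLLOW(A).
FOLLOW(A) = {$, a, d}


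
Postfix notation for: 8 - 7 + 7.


Left to right (same or higher precedence on left)
Postfix: 8 7 - 7 +


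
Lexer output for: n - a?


Scan left to right, longest-match per lexeme
Tokens: ID(n), OP(-), ID(a)
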